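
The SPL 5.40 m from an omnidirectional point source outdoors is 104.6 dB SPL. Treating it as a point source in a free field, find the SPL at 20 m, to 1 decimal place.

93.2 dB SPL

Inverse-square spreading gives ΔL = −20·log₁₀(d₂/d₁).
ΔL = −20·log₁₀(20/5.40) = -11.37 dB, so L₂ = 104.6 + (-11.37) = 93.2 dB SPL.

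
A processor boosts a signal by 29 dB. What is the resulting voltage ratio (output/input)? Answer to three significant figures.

28.2

Voltage ratio = 10^(dB/20).
10^(29/20) = 10^(1.450) = 28.2.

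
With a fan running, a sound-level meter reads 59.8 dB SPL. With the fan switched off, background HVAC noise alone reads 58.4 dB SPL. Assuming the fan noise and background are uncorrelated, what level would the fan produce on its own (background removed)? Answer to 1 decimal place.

Remove the background by subtracting linear intensities:
L_src = 10·log₁₀(10^(59.8/10) − 10^(58.4/10)) = 10·log₁₀(263200) = 54.2 dB SPL.

54.2 dB SPL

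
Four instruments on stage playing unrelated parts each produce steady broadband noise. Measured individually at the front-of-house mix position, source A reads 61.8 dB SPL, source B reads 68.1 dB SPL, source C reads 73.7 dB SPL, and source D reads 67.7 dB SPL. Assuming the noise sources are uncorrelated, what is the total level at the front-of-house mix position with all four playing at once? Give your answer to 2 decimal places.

Uncorrelated sources add in intensity (power), not in dB.
L_total = 10·log₁₀(10^(61.8/10) + 10^(68.1/10) + 10^(73.7/10) + 10^(67.7/10)) = 10·log₁₀(37300000) = 75.72 dB SPL.

75.72 dB SPL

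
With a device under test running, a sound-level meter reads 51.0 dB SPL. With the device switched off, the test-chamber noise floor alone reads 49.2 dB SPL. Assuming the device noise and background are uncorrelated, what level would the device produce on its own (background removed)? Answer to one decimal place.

Subtract intensities: L_src = 10·log₁₀(10^(L_total/10) − 10^(L_bg/10)).
L_src = 10·log₁₀(10^(51.0/10) − 10^(49.2/10)) = 10·log₁₀(42720) = 46.3 dB SPL.

46.3 dB SPL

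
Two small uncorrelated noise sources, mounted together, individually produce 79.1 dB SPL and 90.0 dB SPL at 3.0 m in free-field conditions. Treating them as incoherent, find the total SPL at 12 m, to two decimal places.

78.30 dB SPL

Combined at 3.0 m: 10·log₁₀(10^(79.1/10)+10^(90.0/10)) = 90.339 dB SPL.
Then apply −20·log₁₀(12/3.0) = -12.041 dB → 78.30 dB SPL.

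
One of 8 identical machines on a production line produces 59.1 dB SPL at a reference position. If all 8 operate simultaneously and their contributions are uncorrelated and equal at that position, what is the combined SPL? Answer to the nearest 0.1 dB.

68.1 dB SPL

8 equal incoherent sources raise the level by 10·log₁₀(8) = 9.03 dB.
L_total = 59.1 + 9.03 = 68.1 dB SPL.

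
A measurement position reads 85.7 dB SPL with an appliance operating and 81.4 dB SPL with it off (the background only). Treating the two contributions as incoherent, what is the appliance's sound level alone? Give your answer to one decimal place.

Background correction is a power subtraction:
L_src = 10·log₁₀(10^(85.7/10) − 10^(81.4/10)) = 10·log₁₀(233500000) = 83.7 dB SPL.

83.7 dB SPL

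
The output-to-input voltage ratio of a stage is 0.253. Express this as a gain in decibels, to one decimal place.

For a voltage ratio, dB = 20·log₁₀(V₂/V₁).
20·log₁₀(0.253) = -11.9 dB.

-11.9 dB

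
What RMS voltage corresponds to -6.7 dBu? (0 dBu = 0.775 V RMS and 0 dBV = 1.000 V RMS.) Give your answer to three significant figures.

0.358 V

V = 0.775 V × 10^(-6.7/20).
= 0.775 × 0.4624 = 0.358 V.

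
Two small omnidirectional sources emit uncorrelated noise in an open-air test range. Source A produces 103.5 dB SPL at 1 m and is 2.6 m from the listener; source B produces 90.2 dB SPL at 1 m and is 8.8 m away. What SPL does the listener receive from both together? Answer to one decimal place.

95.2 dB SPL

At the listener: L_A = 103.5 − 20·log₁₀(2.6) = 95.20 dB; L_B = 90.2 − 20·log₁₀(8.8) = 71.31 dB.
Combined: 10·log₁₀(10^(95.20/10)+10^(71.31/10)) = 95.2 dB SPL.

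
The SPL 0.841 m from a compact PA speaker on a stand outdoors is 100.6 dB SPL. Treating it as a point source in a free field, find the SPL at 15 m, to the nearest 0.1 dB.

Free-field point source: level drops by 20·log₁₀ of the distance ratio.
ΔL = −20·log₁₀(15/0.841) = -25.03 dB, so L₂ = 100.6 + (-25.03) = 75.6 dB SPL.

75.6 dB SPL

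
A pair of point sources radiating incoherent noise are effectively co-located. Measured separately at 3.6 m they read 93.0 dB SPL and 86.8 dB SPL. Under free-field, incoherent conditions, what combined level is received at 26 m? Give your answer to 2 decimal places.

Combined at 3.6 m: 10·log₁₀(10^(93.0/10)+10^(86.8/10)) = 93.934 dB SPL.
Then apply −20·log₁₀(26/3.6) = -17.173 dB → 76.76 dB SPL.

76.76 dB SPL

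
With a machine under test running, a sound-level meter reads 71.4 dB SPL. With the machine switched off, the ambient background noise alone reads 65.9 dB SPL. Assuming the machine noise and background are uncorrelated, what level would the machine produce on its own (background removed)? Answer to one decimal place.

Background correction is a power subtraction:
L_src = 10·log₁₀(10^(71.4/10) − 10^(65.9/10)) = 10·log₁₀(9913000) = 70.0 dB SPL.

70.0 dB SPL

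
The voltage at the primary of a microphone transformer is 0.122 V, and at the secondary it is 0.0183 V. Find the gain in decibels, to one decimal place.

-16.5 dB

Voltage is an amplitude quantity, so gain = 20·log₁₀(V_out/V_in).
20·log₁₀(0.0183/0.122) = 20·log₁₀(0.1500) = -16.5 dB.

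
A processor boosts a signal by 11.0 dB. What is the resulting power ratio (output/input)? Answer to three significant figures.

12.6

Power ratio = 10^(dB/10).
10^(11.0/10) = 10^(1.100) = 12.6.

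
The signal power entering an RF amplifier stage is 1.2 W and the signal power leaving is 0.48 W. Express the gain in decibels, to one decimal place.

-4.0 dB

Power is a power quantity, so gain = 10·log₁₀(P_out/P_in).
10·log₁₀(0.48/1.2) = 10·log₁₀(0.4000) = -4.0 dB.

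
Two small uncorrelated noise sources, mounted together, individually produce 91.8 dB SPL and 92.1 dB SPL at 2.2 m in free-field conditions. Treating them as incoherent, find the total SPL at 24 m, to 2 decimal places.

Combined at 2.2 m: 10·log₁₀(10^(91.8/10)+10^(92.1/10)) = 94.963 dB SPL.
Then apply −20·log₁₀(24/2.2) = -20.756 dB → 74.21 dB SPL.

74.21 dB SPL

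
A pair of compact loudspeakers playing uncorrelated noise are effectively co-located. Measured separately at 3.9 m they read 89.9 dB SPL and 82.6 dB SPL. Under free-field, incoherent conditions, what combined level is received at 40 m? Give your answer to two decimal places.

70.42 dB SPL

Combined at 3.9 m: 10·log₁₀(10^(89.9/10)+10^(82.6/10)) = 90.642 dB SPL.
Then apply −20·log₁₀(40/3.9) = -20.220 dB → 70.42 dB SPL.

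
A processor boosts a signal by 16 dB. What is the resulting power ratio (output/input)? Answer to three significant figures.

Power ratio = 10^(dB/10).
10^(16/10) = 10^(1.600) = 39.8.

39.8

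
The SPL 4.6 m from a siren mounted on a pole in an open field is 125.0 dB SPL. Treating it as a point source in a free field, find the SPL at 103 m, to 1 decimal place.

Inverse-square spreading gives ΔL = −20·log₁₀(d₂/d₁).
ΔL = −20·log₁₀(103/4.6) = -27.00 dB, so L₂ = 125.0 + (-27.00) = 98.0 dB SPL.

98.0 dB SPL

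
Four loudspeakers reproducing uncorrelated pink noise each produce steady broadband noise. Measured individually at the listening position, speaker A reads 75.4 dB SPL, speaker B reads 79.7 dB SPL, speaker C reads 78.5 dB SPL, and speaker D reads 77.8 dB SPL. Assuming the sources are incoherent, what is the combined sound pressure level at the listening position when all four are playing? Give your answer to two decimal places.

84.13 dB SPL

Add the sources as powers (linear), then convert back to dB:
L_total = 10·log₁₀(10^(75.4/10) + 10^(79.7/10) + 10^(78.5/10) + 10^(77.8/10)) = 10·log₁₀(259000000) = 84.13 dB SPL.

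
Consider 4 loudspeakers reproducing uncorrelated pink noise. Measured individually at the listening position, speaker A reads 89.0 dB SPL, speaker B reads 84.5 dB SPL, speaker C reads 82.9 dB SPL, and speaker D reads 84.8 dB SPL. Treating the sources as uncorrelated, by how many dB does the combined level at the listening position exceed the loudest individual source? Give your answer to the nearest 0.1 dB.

Add the sources as powers (linear), then convert back to dB:
L_total = 10·log₁₀(10^(89.0/10) + 10^(84.5/10) + 10^(82.9/10) + 10^(84.8/10)) = 91.97 dB SPL.
Excess over the loudest (89.0 dB): 91.97 − 89.0 = 3.0 dB.

3.0 dB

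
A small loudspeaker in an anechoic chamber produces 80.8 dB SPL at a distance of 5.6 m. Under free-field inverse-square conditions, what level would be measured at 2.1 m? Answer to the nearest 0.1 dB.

For a point source in a free field, ΔL = −20·log₁₀(d₂/d₁).
ΔL = −20·log₁₀(2.1/5.6) = 8.52 dB, so L₂ = 80.8 + (8.52) = 89.3 dB SPL.

89.3 dB SPL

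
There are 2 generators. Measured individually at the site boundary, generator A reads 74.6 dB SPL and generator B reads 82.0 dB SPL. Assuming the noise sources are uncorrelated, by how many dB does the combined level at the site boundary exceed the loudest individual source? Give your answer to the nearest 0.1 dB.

0.7 dB

Incoherent sources sum as intensities:
L_total = 10·log₁₀(10^(74.6/10) + 10^(82.0/10)) = 82.73 dB SPL.
Excess over the loudest (82.0 dB): 82.73 − 82.0 = 0.7 dB.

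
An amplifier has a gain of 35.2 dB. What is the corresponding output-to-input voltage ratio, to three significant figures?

Voltage ratio = 10^(dB/20).
10^(35.2/20) = 10^(1.760) = 57.5.

57.5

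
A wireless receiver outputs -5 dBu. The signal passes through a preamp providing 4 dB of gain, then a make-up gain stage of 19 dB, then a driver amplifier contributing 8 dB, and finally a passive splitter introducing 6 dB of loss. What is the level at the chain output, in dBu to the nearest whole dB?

Cascaded gains and losses add directly in dB.
-5 + 4 + 19 + 8 − 6 = +20 dBu.

+20 dBu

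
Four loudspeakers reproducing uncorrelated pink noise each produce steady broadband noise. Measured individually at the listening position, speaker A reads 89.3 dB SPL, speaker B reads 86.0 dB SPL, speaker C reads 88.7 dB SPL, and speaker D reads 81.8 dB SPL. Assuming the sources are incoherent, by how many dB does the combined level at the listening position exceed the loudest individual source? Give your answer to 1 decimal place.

Incoherent sources sum as intensities:
L_total = 10·log₁₀(10^(89.3/10) + 10^(86.0/10) + 10^(88.7/10) + 10^(81.8/10)) = 93.31 dB SPL.
Excess over the loudest (89.3 dB): 93.31 − 89.3 = 4.0 dB.

4.0 dB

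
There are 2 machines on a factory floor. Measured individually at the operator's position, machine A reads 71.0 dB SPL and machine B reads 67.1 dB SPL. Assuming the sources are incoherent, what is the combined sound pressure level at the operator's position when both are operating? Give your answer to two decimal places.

72.48 dB SPL

Add the sources as powers (linear), then convert back to dB:
L_total = 10·log₁₀(10^(71.0/10) + 10^(67.1/10)) = 10·log₁₀(17720000) = 72.48 dB SPL.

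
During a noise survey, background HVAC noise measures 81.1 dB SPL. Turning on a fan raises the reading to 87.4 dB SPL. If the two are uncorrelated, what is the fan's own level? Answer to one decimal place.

86.2 dB SPL

Background correction is a power subtraction:
L_src = 10·log₁₀(10^(87.4/10) − 10^(81.1/10)) = 10·log₁₀(420700000) = 86.2 dB SPL.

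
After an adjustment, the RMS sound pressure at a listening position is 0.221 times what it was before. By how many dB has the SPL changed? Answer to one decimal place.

Sound pressure is an amplitude quantity: ΔL = 20·log₁₀(p₂/p₁).
20·log₁₀(0.221) = -13.1 dB.

-13.1 dB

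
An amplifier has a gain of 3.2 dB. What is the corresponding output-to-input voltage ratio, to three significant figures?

1.45

Voltage ratio = 10^(dB/20).
10^(3.2/20) = 10^(0.1600) = 1.45.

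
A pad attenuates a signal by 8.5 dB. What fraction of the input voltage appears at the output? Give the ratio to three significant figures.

0.376

Voltage ratio = 10^(dB/20).
10^(-8.5/20) = 10^(-0.4250) = 0.376.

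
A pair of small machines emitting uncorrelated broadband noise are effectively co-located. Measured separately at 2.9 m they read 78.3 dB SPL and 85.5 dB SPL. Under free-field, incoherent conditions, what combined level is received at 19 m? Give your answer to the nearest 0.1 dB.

Combined at 2.9 m: 10·log₁₀(10^(78.3/10)+10^(85.5/10)) = 86.26 dB SPL.
Then apply −20·log₁₀(19/2.9) = -16.33 dB → 69.9 dB SPL.

69.9 dB SPL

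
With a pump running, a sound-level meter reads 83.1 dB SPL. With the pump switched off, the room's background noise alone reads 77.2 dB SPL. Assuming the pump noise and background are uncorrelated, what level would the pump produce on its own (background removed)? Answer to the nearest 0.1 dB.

Background correction is a power subtraction:
L_src = 10·log₁₀(10^(83.1/10) − 10^(77.2/10)) = 10·log₁₀(151700000) = 81.8 dB SPL.

81.8 dB SPL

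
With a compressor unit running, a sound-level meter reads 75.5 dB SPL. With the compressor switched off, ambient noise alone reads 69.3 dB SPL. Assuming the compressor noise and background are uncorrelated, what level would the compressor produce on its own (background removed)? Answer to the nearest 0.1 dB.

74.3 dB SPL

Background correction is a power subtraction:
L_src = 10·log₁₀(10^(75.5/10) − 10^(69.3/10)) = 10·log₁₀(26970000) = 74.3 dB SPL.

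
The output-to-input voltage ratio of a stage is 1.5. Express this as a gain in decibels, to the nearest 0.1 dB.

3.5 dB

Voltage ratio → dB uses the 20·log₁₀ form:
20·log₁₀(1.5) = 3.5 dB.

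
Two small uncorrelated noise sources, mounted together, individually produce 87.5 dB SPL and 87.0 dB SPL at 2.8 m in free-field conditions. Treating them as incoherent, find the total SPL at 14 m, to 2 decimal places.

76.29 dB SPL

Combined at 2.8 m: 10·log₁₀(10^(87.5/10)+10^(87.0/10)) = 90.267 dB SPL.
Then apply −20·log₁₀(14/2.8) = -13.979 dB → 76.29 dB SPL.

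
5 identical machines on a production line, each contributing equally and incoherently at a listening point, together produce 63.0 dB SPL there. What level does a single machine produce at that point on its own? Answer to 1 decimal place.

5 equal incoherent sources add 10·log₁₀(5) = 6.99 dB over one source.
L_one = 63.0 − 6.99 = 56.0 dB SPL.

56.0 dB SPL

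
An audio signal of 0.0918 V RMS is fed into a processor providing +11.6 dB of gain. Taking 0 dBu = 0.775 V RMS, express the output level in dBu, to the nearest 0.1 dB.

Input level: 20·log₁₀(0.0918/0.775) = -18.53 dBu.
Output: -18.53 + 11.6 = -6.9 dBu.

-6.9 dBu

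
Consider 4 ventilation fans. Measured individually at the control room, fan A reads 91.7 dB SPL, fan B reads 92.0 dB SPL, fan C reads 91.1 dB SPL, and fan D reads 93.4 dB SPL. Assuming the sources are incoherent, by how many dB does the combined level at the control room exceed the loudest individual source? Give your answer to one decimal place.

Add the sources as powers (linear), then convert back to dB:
L_total = 10·log₁₀(10^(91.7/10) + 10^(92.0/10) + 10^(91.1/10) + 10^(93.4/10)) = 98.16 dB SPL.
Excess over the loudest (93.4 dB): 98.16 − 93.4 = 4.8 dB.

4.8 dB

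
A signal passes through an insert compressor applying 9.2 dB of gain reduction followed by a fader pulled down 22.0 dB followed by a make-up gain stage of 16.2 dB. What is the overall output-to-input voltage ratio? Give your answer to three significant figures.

Net gain = (−9.2) + (−22.0) + 16.2 = -15.0 dB.
Voltage ratio = 10^(-15.0/20) = 0.178.

0.178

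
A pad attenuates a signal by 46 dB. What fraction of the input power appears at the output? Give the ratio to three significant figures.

Power ratio = 10^(dB/10).
10^(-46/10) = 10^(-4.600) = 0.0000251.

0.0000251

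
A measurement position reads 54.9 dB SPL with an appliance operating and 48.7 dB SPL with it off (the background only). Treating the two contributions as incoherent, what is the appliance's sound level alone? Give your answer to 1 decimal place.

Background correction is a power subtraction:
L_src = 10·log₁₀(10^(54.9/10) − 10^(48.7/10)) = 10·log₁₀(234900) = 53.7 dB SPL.

53.7 dB SPL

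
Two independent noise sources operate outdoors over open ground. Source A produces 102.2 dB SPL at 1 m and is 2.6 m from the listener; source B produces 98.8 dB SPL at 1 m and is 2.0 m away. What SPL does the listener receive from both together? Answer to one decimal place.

96.4 dB SPL

At the listener: L_A = 102.2 − 20·log₁₀(2.6) = 93.90 dB; L_B = 98.8 − 20·log₁₀(2.0) = 92.78 dB.
Combined: 10·log₁₀(10^(93.90/10)+10^(92.78/10)) = 96.4 dB SPL.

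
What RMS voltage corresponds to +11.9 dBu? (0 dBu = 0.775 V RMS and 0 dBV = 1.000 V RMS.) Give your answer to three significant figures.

V = 0.775 V × 10^(+11.9/20).
= 0.775 × 3.936 = 3.05 V.

3.05 V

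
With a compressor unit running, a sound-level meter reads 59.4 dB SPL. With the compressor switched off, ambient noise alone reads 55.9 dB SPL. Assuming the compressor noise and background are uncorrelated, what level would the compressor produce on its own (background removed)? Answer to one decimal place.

Remove the background by subtracting linear intensities:
L_src = 10·log₁₀(10^(59.4/10) − 10^(55.9/10)) = 10·log₁₀(481900) = 56.8 dB SPL.

56.8 dB SPL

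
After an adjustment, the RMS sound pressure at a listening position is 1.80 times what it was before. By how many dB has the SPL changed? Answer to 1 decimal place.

Sound pressure is an amplitude quantity: ΔL = 20·log₁₀(p₂/p₁).
20·log₁₀(1.80) = 5.1 dB.

5.1 dB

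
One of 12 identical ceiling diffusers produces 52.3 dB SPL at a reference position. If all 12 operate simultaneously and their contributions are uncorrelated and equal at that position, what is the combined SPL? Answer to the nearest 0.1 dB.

63.1 dB SPL

12 equal incoherent sources raise the level by 10·log₁₀(12) = 10.79 dB.
L_total = 52.3 + 10.79 = 63.1 dB SPL.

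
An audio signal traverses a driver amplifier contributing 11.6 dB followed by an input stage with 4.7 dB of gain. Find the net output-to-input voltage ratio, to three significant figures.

6.53

Net gain = 11.6 + 4.7 = 16.3 dB.
Voltage ratio = 10^(16.3/20) = 6.53.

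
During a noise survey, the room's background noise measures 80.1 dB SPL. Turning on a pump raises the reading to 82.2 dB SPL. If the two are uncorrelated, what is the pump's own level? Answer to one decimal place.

Remove the background by subtracting linear intensities:
L_src = 10·log₁₀(10^(82.2/10) − 10^(80.1/10)) = 10·log₁₀(63630000) = 78.0 dB SPL.

78.0 dB SPL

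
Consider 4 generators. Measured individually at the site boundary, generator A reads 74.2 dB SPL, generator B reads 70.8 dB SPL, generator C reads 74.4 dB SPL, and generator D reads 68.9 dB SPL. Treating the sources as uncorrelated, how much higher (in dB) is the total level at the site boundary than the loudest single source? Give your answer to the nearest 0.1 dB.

4.3 dB

Add the sources as powers (linear), then convert back to dB:
L_total = 10·log₁₀(10^(74.2/10) + 10^(70.8/10) + 10^(74.4/10) + 10^(68.9/10)) = 78.67 dB SPL.
Excess over the loudest (74.4 dB): 78.67 − 74.4 = 4.3 dB.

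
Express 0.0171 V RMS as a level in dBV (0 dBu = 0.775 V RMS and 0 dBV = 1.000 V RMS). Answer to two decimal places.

dBV = 20·log₁₀(V / 1.000 V).
20·log₁₀(0.0171/1.000) = -35.34 dBV.

-35.34 dBV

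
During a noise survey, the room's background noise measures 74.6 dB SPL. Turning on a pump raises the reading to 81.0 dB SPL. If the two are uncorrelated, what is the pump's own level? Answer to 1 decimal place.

79.9 dB SPL

Remove the background by subtracting linear intensities:
L_src = 10·log₁₀(10^(81.0/10) − 10^(74.6/10)) = 10·log₁₀(97050000) = 79.9 dB SPL.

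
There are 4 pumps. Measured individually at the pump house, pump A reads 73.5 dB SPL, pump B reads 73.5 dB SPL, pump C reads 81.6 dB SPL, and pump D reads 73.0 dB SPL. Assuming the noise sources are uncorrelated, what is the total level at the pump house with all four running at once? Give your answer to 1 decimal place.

83.2 dB SPL

Uncorrelated sources add in intensity (power), not in dB.
L_total = 10·log₁₀(10^(73.5/10) + 10^(73.5/10) + 10^(81.6/10) + 10^(73.0/10)) = 10·log₁₀(209300000) = 83.2 dB SPL.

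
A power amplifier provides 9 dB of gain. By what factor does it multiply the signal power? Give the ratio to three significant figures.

7.94

Power ratio = 10^(dB/10).
10^(9/10) = 10^(0.9000) = 7.94.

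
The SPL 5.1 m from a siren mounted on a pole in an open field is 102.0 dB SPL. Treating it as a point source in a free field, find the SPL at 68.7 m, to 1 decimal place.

79.4 dB SPL

Free-field point source: level drops by 20·log₁₀ of the distance ratio.
ΔL = −20·log₁₀(68.7/5.1) = -22.59 dB, so L₂ = 102.0 + (-22.59) = 79.4 dB SPL.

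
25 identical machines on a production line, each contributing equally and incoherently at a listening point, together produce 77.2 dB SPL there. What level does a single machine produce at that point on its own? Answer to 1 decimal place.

25 equal incoherent sources add 10·log₁₀(25) = 13.98 dB over one source.
L_one = 77.2 − 13.98 = 63.2 dB SPL.

63.2 dB SPL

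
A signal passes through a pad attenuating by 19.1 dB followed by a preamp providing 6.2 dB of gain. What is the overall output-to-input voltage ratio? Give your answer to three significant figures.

0.226

Net gain = (−19.1) + 6.2 = -12.9 dB.
Voltage ratio = 10^(-12.9/20) = 0.226.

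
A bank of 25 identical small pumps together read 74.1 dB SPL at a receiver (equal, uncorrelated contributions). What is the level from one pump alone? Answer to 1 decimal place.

25 equal incoherent sources add 10·log₁₀(25) = 13.98 dB over one source.
L_one = 74.1 − 13.98 = 60.1 dB SPL.

60.1 dB SPL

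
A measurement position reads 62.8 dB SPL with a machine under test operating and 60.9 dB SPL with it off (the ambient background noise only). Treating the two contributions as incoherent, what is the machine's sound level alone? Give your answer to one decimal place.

Remove the background by subtracting linear intensities:
L_src = 10·log₁₀(10^(62.8/10) − 10^(60.9/10)) = 10·log₁₀(675200) = 58.3 dB SPL.

58.3 dB SPL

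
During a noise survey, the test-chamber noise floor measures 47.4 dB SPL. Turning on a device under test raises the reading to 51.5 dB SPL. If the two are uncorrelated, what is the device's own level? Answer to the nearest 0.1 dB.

Background correction is a power subtraction:
L_src = 10·log₁₀(10^(51.5/10) − 10^(47.4/10)) = 10·log₁₀(86300) = 49.4 dB SPL.

49.4 dB SPL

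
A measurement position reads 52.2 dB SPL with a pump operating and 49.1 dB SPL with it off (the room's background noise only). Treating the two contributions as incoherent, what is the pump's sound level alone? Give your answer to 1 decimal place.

49.3 dB SPL

Remove the background by subtracting linear intensities:
L_src = 10·log₁₀(10^(52.2/10) − 10^(49.1/10)) = 10·log₁₀(84680) = 49.3 dB SPL.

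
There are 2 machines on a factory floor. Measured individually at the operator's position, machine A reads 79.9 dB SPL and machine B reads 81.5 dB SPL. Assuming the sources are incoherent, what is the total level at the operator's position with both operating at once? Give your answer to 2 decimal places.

Incoherent sources sum as intensities:
L_total = 10·log₁₀(10^(79.9/10) + 10^(81.5/10)) = 10·log₁₀(239000000) = 83.78 dB SPL.

83.78 dB SPL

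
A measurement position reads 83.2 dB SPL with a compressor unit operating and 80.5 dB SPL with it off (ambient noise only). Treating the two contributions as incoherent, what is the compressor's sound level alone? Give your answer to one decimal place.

79.9 dB SPL

Remove the background by subtracting linear intensities:
L_src = 10·log₁₀(10^(83.2/10) − 10^(80.5/10)) = 10·log₁₀(96730000) = 79.9 dB SPL.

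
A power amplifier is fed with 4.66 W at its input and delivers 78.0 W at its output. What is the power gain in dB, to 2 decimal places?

12.24 dB

Power is a power quantity, so gain = 10·log₁₀(P_out/P_in).
10·log₁₀(78.0/4.66) = 10·log₁₀(16.74) = 12.24 dB.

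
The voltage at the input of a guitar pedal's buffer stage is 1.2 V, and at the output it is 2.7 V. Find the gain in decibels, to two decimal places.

7.04 dB

Voltage ratio → dB uses the 20·log₁₀ form:
20·log₁₀(2.7/1.2) = 20·log₁₀(2.250) = 7.04 dB.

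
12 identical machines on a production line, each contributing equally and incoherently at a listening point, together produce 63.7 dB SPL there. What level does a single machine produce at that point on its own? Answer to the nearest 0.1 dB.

52.9 dB SPL

12 equal incoherent sources add 10·log₁₀(12) = 10.79 dB over one source.
L_one = 63.7 − 10.79 = 52.9 dB SPL.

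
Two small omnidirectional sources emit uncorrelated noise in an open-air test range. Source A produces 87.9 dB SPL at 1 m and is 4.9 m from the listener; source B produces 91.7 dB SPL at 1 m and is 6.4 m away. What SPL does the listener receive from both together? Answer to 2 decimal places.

At the listener: L_A = 87.9 − 20·log₁₀(4.9) = 74.096 dB; L_B = 91.7 − 20·log₁₀(6.4) = 75.576 dB.
Combined: 10·log₁₀(10^(74.096/10)+10^(75.576/10)) = 77.91 dB SPL.

77.91 dB SPL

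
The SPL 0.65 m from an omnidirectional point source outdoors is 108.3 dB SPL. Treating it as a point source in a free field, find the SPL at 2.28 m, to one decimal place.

For a point source in a free field, ΔL = −20·log₁₀(d₂/d₁).
ΔL = −20·log₁₀(2.28/0.65) = -10.90 dB, so L₂ = 108.3 + (-10.90) = 97.4 dB SPL.

97.4 dB SPL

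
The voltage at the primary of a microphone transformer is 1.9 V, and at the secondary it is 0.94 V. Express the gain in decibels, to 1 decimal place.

-6.1 dB

Voltage is an amplitude quantity, so gain = 20·log₁₀(V_out/V_in).
20·log₁₀(0.94/1.9) = 20·log₁₀(0.4947) = -6.1 dB.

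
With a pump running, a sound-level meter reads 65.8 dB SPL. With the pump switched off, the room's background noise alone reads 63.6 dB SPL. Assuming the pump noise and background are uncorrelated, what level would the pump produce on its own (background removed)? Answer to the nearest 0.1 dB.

61.8 dB SPL

Remove the background by subtracting linear intensities:
L_src = 10·log₁₀(10^(65.8/10) − 10^(63.6/10)) = 10·log₁₀(1511000) = 61.8 dB SPL.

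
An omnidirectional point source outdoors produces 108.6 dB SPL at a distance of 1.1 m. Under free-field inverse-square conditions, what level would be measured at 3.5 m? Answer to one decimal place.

98.5 dB SPL

Inverse-square spreading gives ΔL = −20·log₁₀(d₂/d₁).
ΔL = −20·log₁₀(3.5/1.1) = -10.05 dB, so L₂ = 108.6 + (-10.05) = 98.5 dB SPL.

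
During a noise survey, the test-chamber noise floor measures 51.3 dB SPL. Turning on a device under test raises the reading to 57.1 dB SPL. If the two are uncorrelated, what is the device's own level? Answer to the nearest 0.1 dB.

Remove the background by subtracting linear intensities:
L_src = 10·log₁₀(10^(57.1/10) − 10^(51.3/10)) = 10·log₁₀(378000) = 55.8 dB SPL.

55.8 dB SPL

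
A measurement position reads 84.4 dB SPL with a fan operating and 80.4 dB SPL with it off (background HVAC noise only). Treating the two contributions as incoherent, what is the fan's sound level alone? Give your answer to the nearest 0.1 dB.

82.2 dB SPL

Remove the background by subtracting linear intensities:
L_src = 10·log₁₀(10^(84.4/10) − 10^(80.4/10)) = 10·log₁₀(165800000) = 82.2 dB SPL.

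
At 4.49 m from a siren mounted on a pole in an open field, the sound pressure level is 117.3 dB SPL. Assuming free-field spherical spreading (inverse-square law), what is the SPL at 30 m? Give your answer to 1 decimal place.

Free-field point source: level drops by 20·log₁₀ of the distance ratio.
ΔL = −20·log₁₀(30/4.49) = -16.50 dB, so L₂ = 117.3 + (-16.50) = 100.8 dB SPL.

100.8 dB SPL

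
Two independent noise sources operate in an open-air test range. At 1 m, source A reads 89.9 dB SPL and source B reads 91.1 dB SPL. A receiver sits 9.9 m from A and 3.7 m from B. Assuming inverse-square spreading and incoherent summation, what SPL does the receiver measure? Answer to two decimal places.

At the listener: L_A = 89.9 − 20·log₁₀(9.9) = 69.987 dB; L_B = 91.1 − 20·log₁₀(3.7) = 79.736 dB.
Combined: 10·log₁₀(10^(69.987/10)+10^(79.736/10)) = 80.17 dB SPL.

80.17 dB SPL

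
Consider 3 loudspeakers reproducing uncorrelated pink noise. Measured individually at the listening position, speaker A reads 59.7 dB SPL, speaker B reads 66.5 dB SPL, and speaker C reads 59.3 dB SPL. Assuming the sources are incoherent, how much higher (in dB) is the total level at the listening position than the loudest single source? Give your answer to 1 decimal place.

1.5 dB

Uncorrelated sources add in intensity (power), not in dB.
L_total = 10·log₁₀(10^(59.7/10) + 10^(66.5/10) + 10^(59.3/10)) = 67.96 dB SPL.
Excess over the loudest (66.5 dB): 67.96 − 66.5 = 1.5 dB.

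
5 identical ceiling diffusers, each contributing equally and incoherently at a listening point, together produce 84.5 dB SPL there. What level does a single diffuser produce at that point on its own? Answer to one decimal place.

5 equal incoherent sources add 10·log₁₀(5) = 6.99 dB over one source.
L_one = 84.5 − 6.99 = 77.5 dB SPL.

77.5 dB SPL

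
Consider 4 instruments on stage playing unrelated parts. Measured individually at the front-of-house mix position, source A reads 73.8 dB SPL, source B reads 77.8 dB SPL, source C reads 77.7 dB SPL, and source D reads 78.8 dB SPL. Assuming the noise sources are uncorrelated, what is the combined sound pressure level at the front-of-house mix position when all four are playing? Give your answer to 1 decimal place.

83.4 dB SPL

Add the sources as powers (linear), then convert back to dB:
L_total = 10·log₁₀(10^(73.8/10) + 10^(77.8/10) + 10^(77.7/10) + 10^(78.8/10)) = 10·log₁₀(219000000) = 83.4 dB SPL.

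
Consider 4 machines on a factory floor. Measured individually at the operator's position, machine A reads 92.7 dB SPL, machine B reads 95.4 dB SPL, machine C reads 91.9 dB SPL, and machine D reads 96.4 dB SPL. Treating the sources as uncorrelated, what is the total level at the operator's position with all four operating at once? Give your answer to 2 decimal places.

Incoherent sources sum as intensities:
L_total = 10·log₁₀(10^(92.7/10) + 10^(95.4/10) + 10^(91.9/10) + 10^(96.4/10)) = 10·log₁₀(11243000000) = 100.51 dB SPL.

100.51 dB SPL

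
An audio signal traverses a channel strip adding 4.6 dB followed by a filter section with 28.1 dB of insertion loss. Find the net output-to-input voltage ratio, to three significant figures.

0.0668

Net gain = 4.6 + (−28.1) = -23.5 dB.
Voltage ratio = 10^(-23.5/20) = 0.0668.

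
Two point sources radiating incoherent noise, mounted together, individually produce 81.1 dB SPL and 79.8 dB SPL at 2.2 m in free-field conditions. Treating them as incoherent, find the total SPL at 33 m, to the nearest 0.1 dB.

Combined at 2.2 m: 10·log₁₀(10^(81.1/10)+10^(79.8/10)) = 83.51 dB SPL.
Then apply −20·log₁₀(33/2.2) = -23.52 dB → 60.0 dB SPL.

60.0 dB SPL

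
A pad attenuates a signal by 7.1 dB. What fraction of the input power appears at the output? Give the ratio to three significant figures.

0.195

Power ratio = 10^(dB/10).
10^(-7.1/10) = 10^(-0.7100) = 0.195.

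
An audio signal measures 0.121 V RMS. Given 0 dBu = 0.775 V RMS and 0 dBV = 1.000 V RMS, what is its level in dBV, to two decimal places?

-18.34 dBV

dBV = 20·log₁₀(V / 1.000 V).
20·log₁₀(0.121/1.000) = -18.34 dBV.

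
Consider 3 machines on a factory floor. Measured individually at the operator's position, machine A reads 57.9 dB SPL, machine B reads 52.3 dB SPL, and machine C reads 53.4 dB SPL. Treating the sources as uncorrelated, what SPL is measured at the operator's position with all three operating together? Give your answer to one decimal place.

Uncorrelated sources add in intensity (power), not in dB.
L_total = 10·log₁₀(10^(57.9/10) + 10^(52.3/10) + 10^(53.4/10)) = 10·log₁₀(1005000) = 60.0 dB SPL.

60.0 dB SPL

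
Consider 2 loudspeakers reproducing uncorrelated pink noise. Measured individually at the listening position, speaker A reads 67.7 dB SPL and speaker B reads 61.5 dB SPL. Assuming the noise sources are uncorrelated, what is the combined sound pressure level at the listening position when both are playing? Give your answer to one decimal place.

Incoherent sources sum as intensities:
L_total = 10·log₁₀(10^(67.7/10) + 10^(61.5/10)) = 10·log₁₀(7301000) = 68.6 dB SPL.

68.6 dB SPL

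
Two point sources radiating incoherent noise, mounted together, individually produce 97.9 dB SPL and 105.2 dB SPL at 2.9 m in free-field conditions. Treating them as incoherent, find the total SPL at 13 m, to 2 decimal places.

92.91 dB SPL

Combined at 2.9 m: 10·log₁₀(10^(97.9/10)+10^(105.2/10)) = 105.942 dB SPL.
Then apply −20·log₁₀(13/2.9) = -13.031 dB → 92.91 dB SPL.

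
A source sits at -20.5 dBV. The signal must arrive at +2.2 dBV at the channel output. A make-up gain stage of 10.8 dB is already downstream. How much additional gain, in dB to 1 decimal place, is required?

The required make-up gain is the shortfall in the dB sum.
G = +2.2 − (-20.5) − 10.8 = 11.9 dB.

11.9 dB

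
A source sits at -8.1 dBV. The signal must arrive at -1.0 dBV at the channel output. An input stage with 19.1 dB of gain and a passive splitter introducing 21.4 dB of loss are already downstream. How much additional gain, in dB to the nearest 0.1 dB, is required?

9.4 dB

The required make-up gain is the shortfall in the dB sum.
G = -1.0 − (-8.1) − 19.1 + 21.4 = 9.4 dB.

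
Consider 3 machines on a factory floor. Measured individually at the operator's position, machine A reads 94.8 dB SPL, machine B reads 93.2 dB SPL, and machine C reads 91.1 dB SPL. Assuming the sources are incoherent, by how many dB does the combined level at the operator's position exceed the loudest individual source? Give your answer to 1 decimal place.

3.3 dB

Uncorrelated sources add in intensity (power), not in dB.
L_total = 10·log₁₀(10^(94.8/10) + 10^(93.2/10) + 10^(91.1/10)) = 98.06 dB SPL.
Excess over the loudest (94.8 dB): 98.06 − 94.8 = 3.3 dB.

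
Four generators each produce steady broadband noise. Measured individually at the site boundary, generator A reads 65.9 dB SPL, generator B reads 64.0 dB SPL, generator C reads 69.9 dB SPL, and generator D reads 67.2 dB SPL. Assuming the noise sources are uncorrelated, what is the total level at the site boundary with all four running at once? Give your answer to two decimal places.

73.31 dB SPL

Uncorrelated sources add in intensity (power), not in dB.
L_total = 10·log₁₀(10^(65.9/10) + 10^(64.0/10) + 10^(69.9/10) + 10^(67.2/10)) = 10·log₁₀(21420000) = 73.31 dB SPL.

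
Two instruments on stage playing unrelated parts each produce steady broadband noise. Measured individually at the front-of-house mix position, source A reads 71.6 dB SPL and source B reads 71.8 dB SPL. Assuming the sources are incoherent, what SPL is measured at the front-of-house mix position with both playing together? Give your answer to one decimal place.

Uncorrelated sources add in intensity (power), not in dB.
L_total = 10·log₁₀(10^(71.6/10) + 10^(71.8/10)) = 10·log₁₀(29590000) = 74.7 dB SPL.

74.7 dB SPL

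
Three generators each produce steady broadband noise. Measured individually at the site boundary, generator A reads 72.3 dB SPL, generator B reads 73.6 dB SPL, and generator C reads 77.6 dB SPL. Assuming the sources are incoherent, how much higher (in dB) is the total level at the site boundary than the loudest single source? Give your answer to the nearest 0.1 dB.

Incoherent sources sum as intensities:
L_total = 10·log₁₀(10^(72.3/10) + 10^(73.6/10) + 10^(77.6/10)) = 79.89 dB SPL.
Excess over the loudest (77.6 dB): 79.89 − 77.6 = 2.3 dB.

2.3 dB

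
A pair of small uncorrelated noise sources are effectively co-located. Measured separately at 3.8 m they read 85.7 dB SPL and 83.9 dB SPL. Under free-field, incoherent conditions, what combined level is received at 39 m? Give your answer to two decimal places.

Combined at 3.8 m: 10·log₁₀(10^(85.7/10)+10^(83.9/10)) = 87.903 dB SPL.
Then apply −20·log₁₀(39/3.8) = -20.226 dB → 67.68 dB SPL.

67.68 dB SPL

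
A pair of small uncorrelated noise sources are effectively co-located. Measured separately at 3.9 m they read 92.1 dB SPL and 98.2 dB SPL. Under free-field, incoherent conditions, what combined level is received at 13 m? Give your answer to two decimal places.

88.70 dB SPL

Combined at 3.9 m: 10·log₁₀(10^(92.1/10)+10^(98.2/10)) = 99.153 dB SPL.
Then apply −20·log₁₀(13/3.9) = -10.458 dB → 88.70 dB SPL.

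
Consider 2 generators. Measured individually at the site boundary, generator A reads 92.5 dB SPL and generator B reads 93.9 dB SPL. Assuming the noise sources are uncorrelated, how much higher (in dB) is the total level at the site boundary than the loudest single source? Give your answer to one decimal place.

2.4 dB

Incoherent sources sum as intensities:
L_total = 10·log₁₀(10^(92.5/10) + 10^(93.9/10)) = 96.27 dB SPL.
Excess over the loudest (93.9 dB): 96.27 − 93.9 = 2.4 dB.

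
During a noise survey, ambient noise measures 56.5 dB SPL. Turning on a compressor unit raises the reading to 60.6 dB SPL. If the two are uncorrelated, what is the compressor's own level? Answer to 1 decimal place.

58.5 dB SPL

Background correction is a power subtraction:
L_src = 10·log₁₀(10^(60.6/10) − 10^(56.5/10)) = 10·log₁₀(701500) = 58.5 dB SPL.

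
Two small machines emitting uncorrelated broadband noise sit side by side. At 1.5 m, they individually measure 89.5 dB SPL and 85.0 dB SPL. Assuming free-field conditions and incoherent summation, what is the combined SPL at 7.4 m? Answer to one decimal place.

Combined at 1.5 m: 10·log₁₀(10^(89.5/10)+10^(85.0/10)) = 90.82 dB SPL.
Then apply −20·log₁₀(7.4/1.5) = -13.86 dB → 77.0 dB SPL.

77.0 dB SPL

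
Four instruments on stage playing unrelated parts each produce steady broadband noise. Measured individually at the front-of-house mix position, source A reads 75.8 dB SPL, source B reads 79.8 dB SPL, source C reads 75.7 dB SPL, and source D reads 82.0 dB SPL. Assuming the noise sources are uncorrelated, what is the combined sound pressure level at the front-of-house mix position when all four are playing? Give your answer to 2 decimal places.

85.17 dB SPL

Uncorrelated sources add in intensity (power), not in dB.
L_total = 10·log₁₀(10^(75.8/10) + 10^(79.8/10) + 10^(75.7/10) + 10^(82.0/10)) = 10·log₁₀(329200000) = 85.17 dB SPL.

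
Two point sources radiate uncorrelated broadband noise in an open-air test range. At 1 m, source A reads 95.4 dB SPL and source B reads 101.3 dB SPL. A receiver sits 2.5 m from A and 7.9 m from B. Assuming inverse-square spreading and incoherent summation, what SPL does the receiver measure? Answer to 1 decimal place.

At the listener: L_A = 95.4 − 20·log₁₀(2.5) = 87.44 dB; L_B = 101.3 − 20·log₁₀(7.9) = 83.35 dB.
Combined: 10·log₁₀(10^(87.44/10)+10^(83.35/10)) = 88.9 dB SPL.

88.9 dB SPL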